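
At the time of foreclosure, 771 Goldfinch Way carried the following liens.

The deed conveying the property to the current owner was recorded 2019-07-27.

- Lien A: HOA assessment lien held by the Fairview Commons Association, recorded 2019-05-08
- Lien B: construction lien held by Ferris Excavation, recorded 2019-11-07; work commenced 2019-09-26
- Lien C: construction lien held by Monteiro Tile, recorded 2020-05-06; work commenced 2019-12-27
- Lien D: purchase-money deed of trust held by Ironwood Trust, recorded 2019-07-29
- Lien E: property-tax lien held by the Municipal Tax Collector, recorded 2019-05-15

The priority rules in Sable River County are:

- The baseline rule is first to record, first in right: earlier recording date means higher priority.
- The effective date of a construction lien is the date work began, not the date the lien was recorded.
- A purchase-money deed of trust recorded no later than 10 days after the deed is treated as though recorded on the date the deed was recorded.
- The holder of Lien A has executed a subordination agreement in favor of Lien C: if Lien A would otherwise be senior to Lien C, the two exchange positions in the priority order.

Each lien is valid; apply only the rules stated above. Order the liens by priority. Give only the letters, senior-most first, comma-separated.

C, E, D, B, A

First, effective dates: B's effective date is 2019-09-26, when work began; C is treated as recorded 2019-12-27, the work-commencement date; D relates back to the deed date 2019-07-27.
By effective date, earliest first: A (2019-05-08), E (2019-05-15), D (2019-07-27), B (2019-09-26), C (2019-12-27).
A would otherwise be senior to C, so under the subordination agreement A and C exchange positions.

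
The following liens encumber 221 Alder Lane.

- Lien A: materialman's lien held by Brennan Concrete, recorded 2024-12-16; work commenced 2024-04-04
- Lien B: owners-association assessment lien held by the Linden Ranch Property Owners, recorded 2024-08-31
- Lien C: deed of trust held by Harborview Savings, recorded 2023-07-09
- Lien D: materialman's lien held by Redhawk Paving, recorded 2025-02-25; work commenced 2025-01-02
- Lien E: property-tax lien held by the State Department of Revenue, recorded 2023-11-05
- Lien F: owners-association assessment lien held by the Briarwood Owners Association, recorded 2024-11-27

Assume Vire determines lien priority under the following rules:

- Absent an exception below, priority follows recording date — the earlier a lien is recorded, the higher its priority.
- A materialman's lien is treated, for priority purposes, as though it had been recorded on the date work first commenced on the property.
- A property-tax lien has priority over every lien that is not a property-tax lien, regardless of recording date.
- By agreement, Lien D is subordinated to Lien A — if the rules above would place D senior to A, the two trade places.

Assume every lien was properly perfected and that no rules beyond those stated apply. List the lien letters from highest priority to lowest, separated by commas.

Effective dates after the stated exceptions: A is treated as recorded 2024-04-04, the work-commencement date; D is treated as recorded 2025-01-02, the work-commencement date.
As a property-tax lien, E is senior to every other lien.
Ordering the rest by effective date: C (2023-07-09), A (2024-04-04), B (2024-08-31), F (2024-11-27), D (2025-01-02).
D already ranks below A; the subordination has no effect.

E, C, A, B, F, D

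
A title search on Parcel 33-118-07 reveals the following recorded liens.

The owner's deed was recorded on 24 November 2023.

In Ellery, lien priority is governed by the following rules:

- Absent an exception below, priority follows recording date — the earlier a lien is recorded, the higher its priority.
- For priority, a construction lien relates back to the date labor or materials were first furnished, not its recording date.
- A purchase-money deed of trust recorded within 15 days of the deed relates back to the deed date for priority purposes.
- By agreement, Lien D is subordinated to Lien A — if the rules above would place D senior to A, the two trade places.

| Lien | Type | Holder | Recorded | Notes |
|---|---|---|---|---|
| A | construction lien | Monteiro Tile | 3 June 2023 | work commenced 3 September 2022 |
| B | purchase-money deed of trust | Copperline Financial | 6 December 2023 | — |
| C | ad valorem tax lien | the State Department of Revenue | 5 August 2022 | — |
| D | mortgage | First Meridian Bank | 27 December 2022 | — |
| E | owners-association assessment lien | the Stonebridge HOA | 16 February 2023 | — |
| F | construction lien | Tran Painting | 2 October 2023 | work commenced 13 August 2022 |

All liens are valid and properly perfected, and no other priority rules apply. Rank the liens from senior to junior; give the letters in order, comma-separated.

C, F, A, D, E, B

Effective dates: A is treated as recorded 3 September 2022, the work-commencement date; B's effective date is the deed date, 24 November 2023; F is treated as recorded 13 August 2022, the work-commencement date.
By effective date: C (5 August 2022), F (13 August 2022), A (3 September 2022), D (27 December 2022), E (16 February 2023), B (24 November 2023).
D is already junior to A, so the subordination agreement changes nothing.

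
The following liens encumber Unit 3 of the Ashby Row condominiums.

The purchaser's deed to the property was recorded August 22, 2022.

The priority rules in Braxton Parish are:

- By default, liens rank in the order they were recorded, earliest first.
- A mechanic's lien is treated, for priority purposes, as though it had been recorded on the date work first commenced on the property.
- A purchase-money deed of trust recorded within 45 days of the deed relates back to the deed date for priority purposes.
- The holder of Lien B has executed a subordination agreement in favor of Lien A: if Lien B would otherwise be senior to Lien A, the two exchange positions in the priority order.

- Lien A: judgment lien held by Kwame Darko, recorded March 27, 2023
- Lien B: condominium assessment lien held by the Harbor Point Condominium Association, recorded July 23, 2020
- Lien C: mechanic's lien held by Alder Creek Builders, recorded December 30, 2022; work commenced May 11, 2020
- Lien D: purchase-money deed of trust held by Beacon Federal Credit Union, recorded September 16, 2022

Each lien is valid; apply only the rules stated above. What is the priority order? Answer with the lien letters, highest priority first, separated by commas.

C, A, D, B

Adjusting effective dates: C's effective date is May 11, 2020, when work began; D's effective date is the deed date, August 22, 2022.
By effective date, earliest first: C (May 11, 2020), B (July 23, 2020), D (August 22, 2022), A (March 27, 2023).
B would otherwise be senior to A, so under the subordination agreement B and A exchange positions.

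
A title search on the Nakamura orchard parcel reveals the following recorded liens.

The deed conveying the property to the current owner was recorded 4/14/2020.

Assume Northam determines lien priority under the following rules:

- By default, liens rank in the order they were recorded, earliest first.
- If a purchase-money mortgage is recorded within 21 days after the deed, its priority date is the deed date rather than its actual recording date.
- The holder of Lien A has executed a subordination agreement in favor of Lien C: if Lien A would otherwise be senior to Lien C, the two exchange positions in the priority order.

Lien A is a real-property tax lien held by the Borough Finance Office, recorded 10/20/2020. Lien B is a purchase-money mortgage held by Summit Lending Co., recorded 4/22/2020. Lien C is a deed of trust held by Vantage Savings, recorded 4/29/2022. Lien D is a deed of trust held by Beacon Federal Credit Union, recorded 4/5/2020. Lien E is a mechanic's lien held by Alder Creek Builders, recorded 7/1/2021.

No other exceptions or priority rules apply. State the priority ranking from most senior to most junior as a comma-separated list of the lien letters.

Effective dates: B was recorded within the 21-day window, so its effective date is the deed date 4/14/2020.
By effective date: D (4/5/2020), B (4/14/2020), A (10/20/2020), E (7/1/2021), C (4/29/2022).
The subordination applies — A was senior to C — so A and C swap.

D, B, C, E, A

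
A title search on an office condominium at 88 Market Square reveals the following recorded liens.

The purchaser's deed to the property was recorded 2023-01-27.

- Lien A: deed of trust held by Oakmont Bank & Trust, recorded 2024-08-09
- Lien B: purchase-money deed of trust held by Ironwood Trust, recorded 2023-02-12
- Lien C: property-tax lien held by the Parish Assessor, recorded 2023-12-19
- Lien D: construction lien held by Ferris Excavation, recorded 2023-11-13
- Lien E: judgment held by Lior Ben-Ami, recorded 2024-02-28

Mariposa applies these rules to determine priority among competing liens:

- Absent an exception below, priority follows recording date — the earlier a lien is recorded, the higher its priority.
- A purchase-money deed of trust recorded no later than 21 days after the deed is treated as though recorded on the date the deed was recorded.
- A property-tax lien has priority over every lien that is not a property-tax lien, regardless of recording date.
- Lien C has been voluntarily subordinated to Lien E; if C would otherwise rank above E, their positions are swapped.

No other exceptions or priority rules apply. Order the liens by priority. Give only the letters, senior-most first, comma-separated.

E, B, D, C, A

Adjusting effective dates: B relates back to the deed date 2023-01-27.
C is a property-tax lien and takes priority over every other lien.
The other liens, earliest effective date first: B (2023-01-27), D (2023-11-13), E (2024-02-28), A (2024-08-09).
C would otherwise be senior to E, so under the subordination agreement C and E exchange positions.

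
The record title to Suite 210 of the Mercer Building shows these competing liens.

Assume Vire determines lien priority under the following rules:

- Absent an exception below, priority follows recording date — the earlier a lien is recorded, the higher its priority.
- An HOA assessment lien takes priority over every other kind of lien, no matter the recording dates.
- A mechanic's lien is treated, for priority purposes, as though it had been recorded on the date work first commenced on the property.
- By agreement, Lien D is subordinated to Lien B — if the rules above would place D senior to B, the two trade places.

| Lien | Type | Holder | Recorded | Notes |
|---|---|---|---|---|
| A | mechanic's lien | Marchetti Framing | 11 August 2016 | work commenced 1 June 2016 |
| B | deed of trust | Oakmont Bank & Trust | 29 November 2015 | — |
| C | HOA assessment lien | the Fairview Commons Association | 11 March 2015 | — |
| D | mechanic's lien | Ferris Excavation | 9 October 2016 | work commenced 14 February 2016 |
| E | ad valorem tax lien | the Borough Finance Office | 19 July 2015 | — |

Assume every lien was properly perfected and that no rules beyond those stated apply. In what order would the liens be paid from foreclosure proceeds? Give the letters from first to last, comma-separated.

First, effective dates: A's effective date is 1 June 2016, when work began; D relates back to 14 February 2016 (work commenced).
C is an HOA assessment lien and takes priority over every other lien.
The other liens, earliest effective date first: E (19 July 2015), B (29 November 2015), D (14 February 2016), A (1 June 2016).
Since D is not senior to B, the subordination leaves the order unchanged.

C, E, B, D, A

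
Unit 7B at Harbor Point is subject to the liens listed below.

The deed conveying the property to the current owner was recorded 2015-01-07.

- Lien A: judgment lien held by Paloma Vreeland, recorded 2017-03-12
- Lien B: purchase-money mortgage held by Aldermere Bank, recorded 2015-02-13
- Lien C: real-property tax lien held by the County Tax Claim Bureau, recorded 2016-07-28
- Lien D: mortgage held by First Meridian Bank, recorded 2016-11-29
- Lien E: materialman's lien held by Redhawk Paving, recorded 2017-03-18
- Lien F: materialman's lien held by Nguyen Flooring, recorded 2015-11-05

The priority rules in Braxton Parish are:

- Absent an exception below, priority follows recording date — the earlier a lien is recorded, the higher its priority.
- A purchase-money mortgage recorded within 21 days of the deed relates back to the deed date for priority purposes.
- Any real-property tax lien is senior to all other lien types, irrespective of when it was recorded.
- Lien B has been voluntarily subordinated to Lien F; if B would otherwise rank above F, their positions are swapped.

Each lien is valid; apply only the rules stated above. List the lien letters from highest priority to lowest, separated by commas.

C, F, B, D, A, E

Effective dates after the stated exceptions: B was recorded 37 days after the deed — beyond 21 days — so no relation-back applies.
C is a real-property tax lien and takes priority over every other lien.
The other liens, earliest effective date first: B (2015-02-13), F (2015-11-05), D (2016-11-29), A (2017-03-12), E (2017-03-18).
B would otherwise be senior to F, so under the subordination agreement B and F exchange positions.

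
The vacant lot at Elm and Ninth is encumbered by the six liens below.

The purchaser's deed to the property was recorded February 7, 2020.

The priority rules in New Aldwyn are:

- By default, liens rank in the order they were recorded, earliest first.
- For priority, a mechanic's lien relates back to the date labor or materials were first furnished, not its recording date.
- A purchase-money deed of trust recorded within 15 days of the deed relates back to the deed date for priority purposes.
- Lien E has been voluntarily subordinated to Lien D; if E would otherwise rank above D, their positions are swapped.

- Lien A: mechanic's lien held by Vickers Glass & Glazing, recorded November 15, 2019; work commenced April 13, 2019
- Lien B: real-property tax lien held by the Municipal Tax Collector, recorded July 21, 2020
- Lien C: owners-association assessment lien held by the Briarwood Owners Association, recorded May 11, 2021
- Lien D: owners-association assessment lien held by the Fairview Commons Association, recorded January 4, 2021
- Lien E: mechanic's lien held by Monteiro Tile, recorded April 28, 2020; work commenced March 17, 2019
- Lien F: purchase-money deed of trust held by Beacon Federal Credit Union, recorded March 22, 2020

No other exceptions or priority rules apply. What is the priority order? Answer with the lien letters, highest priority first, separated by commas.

First, effective dates: A relates back to April 13, 2019 (work commenced); E is treated as recorded March 17, 2019, the work-commencement date; F was recorded 44 days after the deed, outside the 15-day window, so it keeps its recording date.
By effective date: E (March 17, 2019), A (April 13, 2019), F (March 22, 2020), B (July 21, 2020), D (January 4, 2021), C (May 11, 2021).
The subordination applies — E was senior to D — so E and D swap.

D, A, F, B, E, C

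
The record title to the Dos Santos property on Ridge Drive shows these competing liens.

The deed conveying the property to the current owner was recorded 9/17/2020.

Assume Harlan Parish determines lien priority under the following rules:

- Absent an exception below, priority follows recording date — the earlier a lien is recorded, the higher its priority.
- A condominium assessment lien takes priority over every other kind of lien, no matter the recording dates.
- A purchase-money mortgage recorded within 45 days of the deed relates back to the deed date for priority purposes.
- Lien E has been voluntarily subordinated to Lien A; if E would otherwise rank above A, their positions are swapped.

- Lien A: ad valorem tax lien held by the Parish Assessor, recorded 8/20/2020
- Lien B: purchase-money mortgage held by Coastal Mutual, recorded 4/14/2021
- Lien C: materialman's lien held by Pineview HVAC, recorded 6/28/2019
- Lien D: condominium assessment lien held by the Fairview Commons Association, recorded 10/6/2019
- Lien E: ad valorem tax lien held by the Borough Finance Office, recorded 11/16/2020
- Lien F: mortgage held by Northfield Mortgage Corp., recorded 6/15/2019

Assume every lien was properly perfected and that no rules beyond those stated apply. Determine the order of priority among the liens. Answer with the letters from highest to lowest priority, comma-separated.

First, effective dates: B was recorded 209 days after the deed — beyond 45 days — so no relation-back applies.
As a condominium assessment lien, D is senior to every other lien.
Among the remaining liens, by effective date: F (6/15/2019), C (6/28/2019), A (8/20/2020), E (11/16/2020), B (4/14/2021).
E is already junior to A, so the subordination agreement changes nothing.

D, F, C, A, E, B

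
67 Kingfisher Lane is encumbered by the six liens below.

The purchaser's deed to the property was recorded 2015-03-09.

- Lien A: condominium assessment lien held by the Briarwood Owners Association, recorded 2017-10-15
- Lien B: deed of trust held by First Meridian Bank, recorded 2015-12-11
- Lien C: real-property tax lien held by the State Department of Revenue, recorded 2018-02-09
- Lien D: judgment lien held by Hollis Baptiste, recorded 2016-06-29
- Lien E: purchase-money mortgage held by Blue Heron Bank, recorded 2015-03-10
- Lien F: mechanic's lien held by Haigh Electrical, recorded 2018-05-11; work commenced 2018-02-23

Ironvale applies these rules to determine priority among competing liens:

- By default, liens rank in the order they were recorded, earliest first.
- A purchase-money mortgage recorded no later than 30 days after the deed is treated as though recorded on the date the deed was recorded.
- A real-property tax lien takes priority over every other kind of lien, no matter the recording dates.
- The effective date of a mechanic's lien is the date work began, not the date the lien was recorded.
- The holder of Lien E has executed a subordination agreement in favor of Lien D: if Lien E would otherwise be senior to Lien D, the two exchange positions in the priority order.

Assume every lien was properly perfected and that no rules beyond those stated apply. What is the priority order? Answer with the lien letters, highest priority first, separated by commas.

C, D, B, E, A, F

First, effective dates: E's effective date is the deed date, 2015-03-09; F relates back to 2018-02-23 (work commenced).
C is a real-property tax lien and takes priority over every other lien.
Among the remaining liens, by effective date: E (2015-03-09), B (2015-12-11), D (2016-06-29), A (2017-10-15), F (2018-02-23).
E is senior to D before the subordination, so the two trade places.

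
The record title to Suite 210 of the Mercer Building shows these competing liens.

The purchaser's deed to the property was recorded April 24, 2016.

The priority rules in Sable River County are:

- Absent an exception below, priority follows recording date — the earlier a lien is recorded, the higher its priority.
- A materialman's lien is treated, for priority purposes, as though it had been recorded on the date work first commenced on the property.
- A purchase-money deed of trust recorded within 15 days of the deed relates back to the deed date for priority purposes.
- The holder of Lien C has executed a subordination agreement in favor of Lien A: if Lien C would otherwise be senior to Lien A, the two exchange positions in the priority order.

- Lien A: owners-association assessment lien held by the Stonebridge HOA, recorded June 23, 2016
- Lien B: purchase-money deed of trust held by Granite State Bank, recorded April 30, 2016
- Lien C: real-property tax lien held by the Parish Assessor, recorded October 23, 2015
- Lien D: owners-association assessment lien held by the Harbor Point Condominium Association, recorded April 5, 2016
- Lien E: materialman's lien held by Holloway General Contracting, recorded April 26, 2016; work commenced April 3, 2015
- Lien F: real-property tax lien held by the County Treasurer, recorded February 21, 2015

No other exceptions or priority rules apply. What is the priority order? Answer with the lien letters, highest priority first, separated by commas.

First, effective dates: B's effective date is the deed date, April 24, 2016; E is treated as recorded April 3, 2015, the work-commencement date.
Ordering by effective date: F (February 21, 2015), E (April 3, 2015), C (October 23, 2015), D (April 5, 2016), B (April 24, 2016), A (June 23, 2016).
C would otherwise be senior to A, so under the subordination agreement C and A exchange positions.

F, E, A, D, B, C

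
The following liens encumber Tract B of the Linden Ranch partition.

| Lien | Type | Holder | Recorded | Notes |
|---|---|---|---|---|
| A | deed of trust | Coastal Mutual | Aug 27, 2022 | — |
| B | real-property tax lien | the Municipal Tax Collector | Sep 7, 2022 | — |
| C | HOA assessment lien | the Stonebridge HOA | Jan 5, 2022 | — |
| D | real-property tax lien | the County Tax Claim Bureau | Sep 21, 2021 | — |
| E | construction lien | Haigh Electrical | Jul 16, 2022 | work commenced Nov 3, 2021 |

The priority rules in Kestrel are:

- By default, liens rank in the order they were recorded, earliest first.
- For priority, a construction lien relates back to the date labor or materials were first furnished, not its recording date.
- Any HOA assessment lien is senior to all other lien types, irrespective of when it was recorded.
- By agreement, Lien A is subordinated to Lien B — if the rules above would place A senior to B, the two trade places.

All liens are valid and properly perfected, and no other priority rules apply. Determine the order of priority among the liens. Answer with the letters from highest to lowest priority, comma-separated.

C, D, E, B, A

Effective dates: E relates back to Nov 3, 2021 (work commenced).
C is an HOA assessment lien and takes priority over every other lien.
Remaining liens by effective date: D (Sep 21, 2021), E (Nov 3, 2021), A (Aug 27, 2022), B (Sep 7, 2022).
The subordination applies — A was senior to B — so A and B swap.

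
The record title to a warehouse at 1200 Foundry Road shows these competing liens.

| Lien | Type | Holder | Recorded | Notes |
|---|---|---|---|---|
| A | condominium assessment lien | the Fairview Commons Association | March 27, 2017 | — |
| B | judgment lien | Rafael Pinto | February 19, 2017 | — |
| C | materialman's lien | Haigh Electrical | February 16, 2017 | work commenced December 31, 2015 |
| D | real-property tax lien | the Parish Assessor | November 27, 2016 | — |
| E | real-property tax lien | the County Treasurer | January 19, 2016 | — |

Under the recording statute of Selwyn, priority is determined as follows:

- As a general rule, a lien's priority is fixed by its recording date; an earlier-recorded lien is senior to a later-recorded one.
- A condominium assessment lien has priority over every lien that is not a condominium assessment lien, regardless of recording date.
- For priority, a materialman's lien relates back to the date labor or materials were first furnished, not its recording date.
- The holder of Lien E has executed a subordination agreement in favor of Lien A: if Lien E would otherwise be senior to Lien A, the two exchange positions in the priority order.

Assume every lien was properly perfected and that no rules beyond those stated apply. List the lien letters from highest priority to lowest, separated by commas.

A, C, E, D, B

Adjusting effective dates: C is treated as recorded December 31, 2015, the work-commencement date.
A is a condominium assessment lien, so it outranks all other liens regardless of date.
The other liens, earliest effective date first: C (December 31, 2015), E (January 19, 2016), D (November 27, 2016), B (February 19, 2017).
E is already junior to A, so the subordination agreement changes nothing.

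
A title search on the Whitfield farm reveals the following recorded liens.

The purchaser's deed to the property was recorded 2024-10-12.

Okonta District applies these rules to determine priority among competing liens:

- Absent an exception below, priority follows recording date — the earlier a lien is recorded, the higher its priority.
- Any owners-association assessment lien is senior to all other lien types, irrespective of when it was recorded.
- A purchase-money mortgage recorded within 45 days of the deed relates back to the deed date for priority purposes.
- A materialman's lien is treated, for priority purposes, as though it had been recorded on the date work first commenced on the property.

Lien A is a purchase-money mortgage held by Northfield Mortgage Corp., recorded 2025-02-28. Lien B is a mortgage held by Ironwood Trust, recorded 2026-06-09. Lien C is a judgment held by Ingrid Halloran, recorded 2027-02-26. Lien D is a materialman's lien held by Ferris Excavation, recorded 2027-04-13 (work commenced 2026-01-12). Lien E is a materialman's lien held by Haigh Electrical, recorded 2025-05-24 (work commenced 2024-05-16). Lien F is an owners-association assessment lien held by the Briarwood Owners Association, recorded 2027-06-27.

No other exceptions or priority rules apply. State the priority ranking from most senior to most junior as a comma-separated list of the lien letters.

F, E, A, D, B, C

First, effective dates: A was recorded 139 days after the deed, outside the 45-day window, so it keeps its recording date; D relates back to 2026-01-12 (work commenced); E is treated as recorded 2024-05-16, the work-commencement date.
F is an owners-association assessment lien and takes priority over every other lien.
The other liens, earliest effective date first: E (2024-05-16), A (2025-02-28), D (2026-01-12), B (2026-06-09), C (2027-02-26).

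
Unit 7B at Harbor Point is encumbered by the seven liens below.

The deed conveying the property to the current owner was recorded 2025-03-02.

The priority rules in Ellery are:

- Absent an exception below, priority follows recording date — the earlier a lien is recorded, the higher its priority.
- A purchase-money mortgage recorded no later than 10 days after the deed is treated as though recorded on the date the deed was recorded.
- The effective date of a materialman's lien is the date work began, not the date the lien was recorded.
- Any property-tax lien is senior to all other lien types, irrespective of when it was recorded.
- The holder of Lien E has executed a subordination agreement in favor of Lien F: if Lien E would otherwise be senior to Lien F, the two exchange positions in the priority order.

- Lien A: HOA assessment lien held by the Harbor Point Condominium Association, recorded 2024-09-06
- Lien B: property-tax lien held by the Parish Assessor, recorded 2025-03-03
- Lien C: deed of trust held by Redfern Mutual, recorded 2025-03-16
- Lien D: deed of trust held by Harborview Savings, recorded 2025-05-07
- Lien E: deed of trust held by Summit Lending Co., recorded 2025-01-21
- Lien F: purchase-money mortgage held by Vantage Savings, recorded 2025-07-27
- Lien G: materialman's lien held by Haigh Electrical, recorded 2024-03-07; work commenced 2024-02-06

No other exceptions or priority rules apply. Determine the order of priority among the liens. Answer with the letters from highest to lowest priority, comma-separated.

Effective dates after the stated exceptions: F was recorded 147 days after the deed, outside the 10-day window, so it keeps its recording date; G is treated as recorded 2024-02-06, the work-commencement date.
B is a property-tax lien and takes priority over every other lien.
Ordering the rest by effective date: G (2024-02-06), A (2024-09-06), E (2025-01-21), C (2025-03-16), D (2025-05-07), F (2025-07-27).
The subordination applies — E was senior to F — so E and F swap.

B, G, A, F, C, D, E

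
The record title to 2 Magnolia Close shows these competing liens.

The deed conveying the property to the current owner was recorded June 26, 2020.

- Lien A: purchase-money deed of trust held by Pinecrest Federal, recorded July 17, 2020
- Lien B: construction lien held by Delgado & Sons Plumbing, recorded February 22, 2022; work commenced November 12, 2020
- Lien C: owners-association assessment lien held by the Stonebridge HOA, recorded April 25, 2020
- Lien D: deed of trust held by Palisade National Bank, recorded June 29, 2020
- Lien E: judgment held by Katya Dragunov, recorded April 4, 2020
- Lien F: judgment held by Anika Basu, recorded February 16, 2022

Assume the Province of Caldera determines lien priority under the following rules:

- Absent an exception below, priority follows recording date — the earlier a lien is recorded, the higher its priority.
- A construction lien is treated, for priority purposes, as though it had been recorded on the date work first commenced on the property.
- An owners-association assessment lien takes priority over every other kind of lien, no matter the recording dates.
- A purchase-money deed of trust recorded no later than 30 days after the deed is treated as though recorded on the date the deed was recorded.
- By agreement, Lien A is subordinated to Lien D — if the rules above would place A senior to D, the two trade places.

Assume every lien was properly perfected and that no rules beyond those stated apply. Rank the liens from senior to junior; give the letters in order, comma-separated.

Effective dates: A was recorded within the 30-day window, so its effective date is the deed date June 26, 2020; B is treated as recorded November 12, 2020, the work-commencement date.
C is an owners-association assessment lien and takes priority over every other lien.
The other liens, earliest effective date first: E (April 4, 2020), A (June 26, 2020), D (June 29, 2020), B (November 12, 2020), F (February 16, 2022).
The subordination applies — A was senior to D — so A and D swap.

C, E, D, A, B, F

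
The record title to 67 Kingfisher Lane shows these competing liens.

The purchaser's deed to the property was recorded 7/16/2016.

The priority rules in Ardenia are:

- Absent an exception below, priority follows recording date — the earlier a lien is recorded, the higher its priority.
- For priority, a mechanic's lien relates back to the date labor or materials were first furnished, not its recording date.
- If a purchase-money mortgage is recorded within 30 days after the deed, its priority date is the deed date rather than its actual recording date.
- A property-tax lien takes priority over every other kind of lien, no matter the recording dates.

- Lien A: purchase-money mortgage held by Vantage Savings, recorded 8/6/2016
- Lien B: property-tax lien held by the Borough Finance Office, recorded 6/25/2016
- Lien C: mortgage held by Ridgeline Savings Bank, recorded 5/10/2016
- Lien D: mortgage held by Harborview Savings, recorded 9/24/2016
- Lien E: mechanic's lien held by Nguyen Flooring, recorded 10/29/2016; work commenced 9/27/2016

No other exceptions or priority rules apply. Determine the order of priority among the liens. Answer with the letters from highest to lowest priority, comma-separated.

B, C, A, D, E

Adjusting effective dates: A's effective date is the deed date, 7/16/2016; E is treated as recorded 9/27/2016, the work-commencement date.
B, as a property-tax lien, has superpriority and ranks first.
Among the remaining liens, by effective date: C (5/10/2016), A (7/16/2016), D (9/24/2016), E (9/27/2016).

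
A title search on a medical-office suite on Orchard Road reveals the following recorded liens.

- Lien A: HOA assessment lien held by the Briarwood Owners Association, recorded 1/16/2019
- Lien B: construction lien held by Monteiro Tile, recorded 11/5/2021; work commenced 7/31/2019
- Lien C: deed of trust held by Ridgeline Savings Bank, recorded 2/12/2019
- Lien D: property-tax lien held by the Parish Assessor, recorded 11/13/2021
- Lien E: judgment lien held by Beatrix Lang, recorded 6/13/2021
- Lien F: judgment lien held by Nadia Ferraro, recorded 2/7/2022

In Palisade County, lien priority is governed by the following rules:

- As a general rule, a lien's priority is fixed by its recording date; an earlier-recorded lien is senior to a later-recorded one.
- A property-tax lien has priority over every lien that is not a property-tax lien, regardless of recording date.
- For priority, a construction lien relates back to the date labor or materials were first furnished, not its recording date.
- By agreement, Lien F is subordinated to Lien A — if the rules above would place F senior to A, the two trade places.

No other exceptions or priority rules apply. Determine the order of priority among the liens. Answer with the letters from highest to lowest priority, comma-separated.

Adjusting effective dates: B's effective date is 7/31/2019, when work began.
As a property-tax lien, D is senior to every other lien.
Ordering the rest by effective date: A (1/16/2019), C (2/12/2019), B (7/31/2019), E (6/13/2021), F (2/7/2022).
Since F is not senior to A, the subordination leaves the order unchanged.

D, A, C, B, E, F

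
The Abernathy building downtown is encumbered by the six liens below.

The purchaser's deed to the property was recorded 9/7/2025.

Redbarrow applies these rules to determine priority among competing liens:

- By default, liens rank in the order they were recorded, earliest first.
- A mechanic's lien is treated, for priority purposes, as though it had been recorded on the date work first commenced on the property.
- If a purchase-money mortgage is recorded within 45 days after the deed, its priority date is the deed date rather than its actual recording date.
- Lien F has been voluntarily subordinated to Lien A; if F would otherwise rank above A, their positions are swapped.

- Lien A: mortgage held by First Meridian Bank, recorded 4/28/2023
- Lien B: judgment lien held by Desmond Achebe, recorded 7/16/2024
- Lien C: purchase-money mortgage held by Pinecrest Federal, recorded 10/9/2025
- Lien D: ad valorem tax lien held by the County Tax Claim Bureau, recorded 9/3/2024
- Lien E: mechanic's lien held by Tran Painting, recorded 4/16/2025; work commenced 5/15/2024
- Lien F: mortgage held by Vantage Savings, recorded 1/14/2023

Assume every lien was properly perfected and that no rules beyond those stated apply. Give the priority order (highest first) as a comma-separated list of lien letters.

Effective dates: C was recorded within the 45-day window, so its effective date is the deed date 9/7/2025; E's effective date is 5/15/2024, when work began.
By effective date, earliest first: F (1/14/2023), A (4/28/2023), E (5/15/2024), B (7/16/2024), D (9/3/2024), C (9/7/2025).
Because F would otherwise rank above A, the subordination swaps them.

A, F, E, B, D, C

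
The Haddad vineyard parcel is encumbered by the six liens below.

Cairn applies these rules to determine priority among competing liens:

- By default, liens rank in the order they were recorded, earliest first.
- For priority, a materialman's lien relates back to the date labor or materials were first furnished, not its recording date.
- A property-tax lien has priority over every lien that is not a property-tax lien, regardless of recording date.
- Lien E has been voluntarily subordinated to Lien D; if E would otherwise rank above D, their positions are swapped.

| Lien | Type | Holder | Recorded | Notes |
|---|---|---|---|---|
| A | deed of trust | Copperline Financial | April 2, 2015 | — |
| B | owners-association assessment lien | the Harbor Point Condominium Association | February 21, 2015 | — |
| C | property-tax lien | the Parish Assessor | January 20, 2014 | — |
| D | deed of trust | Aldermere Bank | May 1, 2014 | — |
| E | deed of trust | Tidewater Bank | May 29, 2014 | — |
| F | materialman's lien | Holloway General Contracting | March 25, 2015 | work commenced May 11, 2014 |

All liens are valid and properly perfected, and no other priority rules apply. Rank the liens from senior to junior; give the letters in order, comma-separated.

C, D, F, E, B, A

Adjusting effective dates: F's effective date is May 11, 2014, when work began.
C is a property-tax lien and takes priority over every other lien.
Ordering the rest by effective date: D (May 1, 2014), F (May 11, 2014), E (May 29, 2014), B (February 21, 2015), A (April 2, 2015).
Since E is not senior to D, the subordination leaves the order unchanged.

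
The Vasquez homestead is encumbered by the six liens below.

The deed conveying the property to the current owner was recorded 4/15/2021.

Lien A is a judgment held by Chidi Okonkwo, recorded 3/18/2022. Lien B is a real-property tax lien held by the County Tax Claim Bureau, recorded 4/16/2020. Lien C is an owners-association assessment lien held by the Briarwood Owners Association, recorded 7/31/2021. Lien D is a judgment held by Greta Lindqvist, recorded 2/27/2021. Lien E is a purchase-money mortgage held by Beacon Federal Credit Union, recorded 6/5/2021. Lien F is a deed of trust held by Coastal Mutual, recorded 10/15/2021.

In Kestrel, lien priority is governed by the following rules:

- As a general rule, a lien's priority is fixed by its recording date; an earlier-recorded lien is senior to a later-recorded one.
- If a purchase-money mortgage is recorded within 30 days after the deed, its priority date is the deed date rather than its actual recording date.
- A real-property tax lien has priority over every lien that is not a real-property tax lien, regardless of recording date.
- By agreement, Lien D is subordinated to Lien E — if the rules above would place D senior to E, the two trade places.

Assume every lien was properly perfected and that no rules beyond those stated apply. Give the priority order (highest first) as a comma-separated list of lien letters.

B, E, D, C, F, A

Effective dates after the stated exceptions: E missed the 30-day window (51 days after the deed), so its recording date stands.
B is a real-property tax lien, so it outranks all other liens regardless of date.
Remaining liens by effective date: D (2/27/2021), E (6/5/2021), C (7/31/2021), F (10/15/2021), A (3/18/2022).
D would otherwise be senior to E, so under the subordination agreement D and E exchange positions.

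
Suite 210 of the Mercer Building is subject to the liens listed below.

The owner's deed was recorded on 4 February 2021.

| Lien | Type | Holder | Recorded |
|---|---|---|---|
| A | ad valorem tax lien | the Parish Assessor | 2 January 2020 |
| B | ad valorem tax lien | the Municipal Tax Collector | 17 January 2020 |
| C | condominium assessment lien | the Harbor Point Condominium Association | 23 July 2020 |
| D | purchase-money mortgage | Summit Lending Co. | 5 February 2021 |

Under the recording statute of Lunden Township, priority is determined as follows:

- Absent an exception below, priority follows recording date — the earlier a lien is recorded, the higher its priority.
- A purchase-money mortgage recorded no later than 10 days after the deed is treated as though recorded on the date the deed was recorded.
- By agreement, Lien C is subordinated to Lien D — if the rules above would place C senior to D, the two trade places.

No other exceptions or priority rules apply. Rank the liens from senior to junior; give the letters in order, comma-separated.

Adjusting effective dates: D was recorded within the 10-day window, so its effective date is the deed date 4 February 2021.
Sorted by effective date: A (2 January 2020), B (17 January 2020), C (23 July 2020), D (4 February 2021).
The subordination applies — C was senior to D — so C and D swap.

A, B, D, C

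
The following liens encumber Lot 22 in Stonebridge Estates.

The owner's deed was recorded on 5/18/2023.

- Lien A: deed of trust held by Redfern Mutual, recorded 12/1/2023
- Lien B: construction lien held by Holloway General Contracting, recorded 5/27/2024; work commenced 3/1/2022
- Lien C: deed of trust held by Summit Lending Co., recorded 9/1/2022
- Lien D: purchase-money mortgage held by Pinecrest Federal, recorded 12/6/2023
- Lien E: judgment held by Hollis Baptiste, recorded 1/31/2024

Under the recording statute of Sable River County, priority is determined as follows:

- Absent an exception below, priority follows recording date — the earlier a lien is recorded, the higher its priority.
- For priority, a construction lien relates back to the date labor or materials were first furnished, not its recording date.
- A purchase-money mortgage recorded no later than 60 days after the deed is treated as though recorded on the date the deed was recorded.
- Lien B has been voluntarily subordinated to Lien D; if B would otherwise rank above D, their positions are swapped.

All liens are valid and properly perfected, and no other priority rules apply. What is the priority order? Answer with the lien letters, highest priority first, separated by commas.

First, effective dates: B relates back to 3/1/2022 (work commenced); D was recorded 202 days after the deed, outside the 60-day window, so it keeps its recording date.
By effective date: B (3/1/2022), C (9/1/2022), A (12/1/2023), D (12/6/2023), E (1/31/2024).
Because B would otherwise rank above D, the subordination swaps them.

D, C, A, B, E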